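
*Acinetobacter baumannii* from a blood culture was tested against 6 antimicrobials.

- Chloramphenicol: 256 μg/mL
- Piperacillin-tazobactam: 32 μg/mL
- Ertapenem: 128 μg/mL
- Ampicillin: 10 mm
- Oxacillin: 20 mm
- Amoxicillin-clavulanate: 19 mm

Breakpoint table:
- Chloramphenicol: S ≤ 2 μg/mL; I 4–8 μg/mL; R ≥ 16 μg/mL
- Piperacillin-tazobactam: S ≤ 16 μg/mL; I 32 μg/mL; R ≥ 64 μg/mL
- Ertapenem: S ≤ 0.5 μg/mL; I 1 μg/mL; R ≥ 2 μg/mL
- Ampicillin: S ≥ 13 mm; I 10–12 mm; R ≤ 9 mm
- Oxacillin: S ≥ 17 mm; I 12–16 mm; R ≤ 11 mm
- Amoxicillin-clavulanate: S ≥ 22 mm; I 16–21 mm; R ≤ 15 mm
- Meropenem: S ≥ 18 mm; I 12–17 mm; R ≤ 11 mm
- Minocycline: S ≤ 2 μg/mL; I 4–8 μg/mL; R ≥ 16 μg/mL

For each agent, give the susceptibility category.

R, I, R, I, S, I

Chloramphenicol: 256 μg/mL is ≥ 16 μg/mL → Resistant
Piperacillin-tazobactam (32 μg/mL) = 32 μg/mL ⇒ Intermediate
Ertapenem (128 μg/mL) ≥ 2 μg/mL — resistant
Ampicillin: 10 mm is in 10–12 mm — I
Oxacillin (20 mm) ≥ 17 mm ⇒ susceptible
Amoxicillin-clavulanate 19 mm: in 16–21 mm ⇒ intermediate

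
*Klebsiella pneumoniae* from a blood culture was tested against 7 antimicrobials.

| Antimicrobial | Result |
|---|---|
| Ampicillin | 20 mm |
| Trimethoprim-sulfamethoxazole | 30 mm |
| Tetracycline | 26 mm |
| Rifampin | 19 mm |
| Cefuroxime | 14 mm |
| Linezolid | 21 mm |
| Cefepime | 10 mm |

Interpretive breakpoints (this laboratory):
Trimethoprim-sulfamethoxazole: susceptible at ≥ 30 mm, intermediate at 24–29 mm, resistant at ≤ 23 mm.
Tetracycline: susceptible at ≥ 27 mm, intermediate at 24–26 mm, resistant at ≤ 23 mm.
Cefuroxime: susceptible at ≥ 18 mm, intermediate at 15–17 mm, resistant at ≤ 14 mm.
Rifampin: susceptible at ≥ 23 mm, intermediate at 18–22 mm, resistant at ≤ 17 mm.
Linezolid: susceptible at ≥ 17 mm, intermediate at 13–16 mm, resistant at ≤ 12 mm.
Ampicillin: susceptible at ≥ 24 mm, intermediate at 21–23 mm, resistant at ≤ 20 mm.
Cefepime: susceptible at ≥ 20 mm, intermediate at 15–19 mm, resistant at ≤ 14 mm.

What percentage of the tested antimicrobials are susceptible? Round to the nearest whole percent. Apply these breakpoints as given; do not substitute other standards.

29%

Ampicillin 20 mm: ≤ 20 mm → R
Trimethoprim-sulfamethoxazole: 30 mm is ≥ 30 mm — susceptible
Tetracycline (26 mm) in 24–26 mm — I
Rifampin: 19 mm is in 18–22 mm → Intermediate
Cefuroxime (14 mm) ≤ 14 mm — Resistant
Linezolid: 21 mm is ≥ 17 mm ⇒ Susceptible
Cefepime: 10 mm is ≤ 14 mm ⇒ Resistant
Susceptible: 2/7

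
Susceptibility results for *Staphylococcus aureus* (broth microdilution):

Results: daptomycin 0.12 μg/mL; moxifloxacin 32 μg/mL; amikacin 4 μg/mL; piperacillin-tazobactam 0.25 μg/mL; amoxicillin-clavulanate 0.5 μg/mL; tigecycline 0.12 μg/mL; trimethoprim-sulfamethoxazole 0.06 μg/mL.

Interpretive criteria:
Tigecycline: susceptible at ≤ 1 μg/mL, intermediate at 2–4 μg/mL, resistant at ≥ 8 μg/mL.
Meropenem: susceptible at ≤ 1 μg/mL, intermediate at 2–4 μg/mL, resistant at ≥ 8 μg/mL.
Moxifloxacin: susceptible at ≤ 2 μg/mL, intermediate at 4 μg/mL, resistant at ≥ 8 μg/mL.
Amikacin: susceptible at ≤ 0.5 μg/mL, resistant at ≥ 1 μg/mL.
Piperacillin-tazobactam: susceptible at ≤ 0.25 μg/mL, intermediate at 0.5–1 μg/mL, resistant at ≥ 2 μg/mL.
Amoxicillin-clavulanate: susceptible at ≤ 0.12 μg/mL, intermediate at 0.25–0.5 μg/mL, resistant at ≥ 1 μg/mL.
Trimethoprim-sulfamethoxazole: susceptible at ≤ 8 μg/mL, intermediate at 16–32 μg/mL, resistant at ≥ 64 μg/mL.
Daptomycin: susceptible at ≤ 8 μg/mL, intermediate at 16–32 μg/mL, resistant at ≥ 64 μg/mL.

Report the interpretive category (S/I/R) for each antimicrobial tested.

S, R, R, S, I, S, S

Daptomycin: 0.12 μg/mL is ≤ 8 μg/mL ⇒ Susceptible
Moxifloxacin (32 μg/mL) ≥ 8 μg/mL — Resistant
Amikacin (4 μg/mL) ≥ 1 μg/mL → R
Piperacillin-tazobactam (0.25 μg/mL) ≤ 0.25 μg/mL — S
Amoxicillin-clavulanate 0.5 μg/mL: in 0.25–0.5 μg/mL ⇒ I
Tigecycline 0.12 μg/mL: ≤ 1 μg/mL → susceptible
Trimethoprim-sulfamethoxazole (0.06 μg/mL) ≤ 8 μg/mL ⇒ susceptible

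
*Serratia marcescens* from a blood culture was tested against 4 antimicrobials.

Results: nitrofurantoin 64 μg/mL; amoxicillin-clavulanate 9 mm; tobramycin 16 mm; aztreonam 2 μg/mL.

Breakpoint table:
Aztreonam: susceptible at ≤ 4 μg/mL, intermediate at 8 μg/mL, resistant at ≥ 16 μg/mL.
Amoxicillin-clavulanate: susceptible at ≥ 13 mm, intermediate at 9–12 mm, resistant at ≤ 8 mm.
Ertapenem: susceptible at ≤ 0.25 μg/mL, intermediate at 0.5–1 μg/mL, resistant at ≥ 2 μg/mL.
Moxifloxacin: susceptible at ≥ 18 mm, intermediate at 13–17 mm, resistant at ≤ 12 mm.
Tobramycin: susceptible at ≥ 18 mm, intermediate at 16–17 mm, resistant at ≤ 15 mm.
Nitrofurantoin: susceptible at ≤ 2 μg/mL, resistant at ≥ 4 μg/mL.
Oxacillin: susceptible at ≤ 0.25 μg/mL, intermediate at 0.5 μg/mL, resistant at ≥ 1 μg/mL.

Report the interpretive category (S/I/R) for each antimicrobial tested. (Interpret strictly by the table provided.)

R, I, I, S

Nitrofurantoin: 64 μg/mL is ≥ 4 μg/mL — R
Amoxicillin-clavulanate 9 mm: in 9–12 mm → I
Tobramycin 16 mm: in 16–17 mm → Intermediate
Aztreonam (2 μg/mL) ≤ 4 μg/mL — Susceptible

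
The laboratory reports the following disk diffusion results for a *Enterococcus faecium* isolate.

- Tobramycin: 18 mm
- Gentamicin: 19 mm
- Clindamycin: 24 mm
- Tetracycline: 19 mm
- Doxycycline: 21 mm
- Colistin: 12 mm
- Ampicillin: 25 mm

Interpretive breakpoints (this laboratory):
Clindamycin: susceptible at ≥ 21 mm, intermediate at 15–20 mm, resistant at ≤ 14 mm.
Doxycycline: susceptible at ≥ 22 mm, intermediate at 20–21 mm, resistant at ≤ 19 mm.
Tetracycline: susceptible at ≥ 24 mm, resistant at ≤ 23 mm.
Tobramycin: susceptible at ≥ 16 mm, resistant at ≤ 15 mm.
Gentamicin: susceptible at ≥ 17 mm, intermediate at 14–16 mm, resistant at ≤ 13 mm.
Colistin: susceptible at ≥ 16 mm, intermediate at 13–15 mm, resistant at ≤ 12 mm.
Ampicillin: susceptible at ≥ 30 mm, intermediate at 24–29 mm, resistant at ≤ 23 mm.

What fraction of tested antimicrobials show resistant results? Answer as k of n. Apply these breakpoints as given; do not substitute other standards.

2 of 7

Tobramycin (18 mm) ≥ 16 mm — susceptible
Gentamicin 19 mm: ≥ 17 mm → S
Clindamycin 24 mm: ≥ 21 mm — susceptible
Tetracycline: 19 mm is ≤ 23 mm — R
Doxycycline (21 mm) in 20–21 mm → I
Colistin: 12 mm is ≤ 12 mm — R
Ampicillin 25 mm: in 24–29 mm ⇒ intermediate
Resistant: 2/7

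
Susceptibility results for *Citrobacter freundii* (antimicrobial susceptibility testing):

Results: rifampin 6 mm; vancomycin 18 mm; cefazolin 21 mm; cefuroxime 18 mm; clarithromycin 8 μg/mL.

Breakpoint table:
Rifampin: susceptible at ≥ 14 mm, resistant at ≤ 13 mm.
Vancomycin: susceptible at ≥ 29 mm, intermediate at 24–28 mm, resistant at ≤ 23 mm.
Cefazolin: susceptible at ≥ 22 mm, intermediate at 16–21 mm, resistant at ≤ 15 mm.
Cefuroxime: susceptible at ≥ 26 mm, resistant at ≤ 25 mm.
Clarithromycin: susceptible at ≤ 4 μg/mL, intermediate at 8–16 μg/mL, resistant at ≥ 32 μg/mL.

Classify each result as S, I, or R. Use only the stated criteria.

Rifampin: 6 mm is ≤ 13 mm → R
Vancomycin: 18 mm is ≤ 23 mm → Resistant
Cefazolin (21 mm) in 16–21 mm ⇒ I
Cefuroxime: 18 mm is ≤ 25 mm → R
Clarithromycin (8 μg/mL) in 8–16 μg/mL → I

R, R, I, R, I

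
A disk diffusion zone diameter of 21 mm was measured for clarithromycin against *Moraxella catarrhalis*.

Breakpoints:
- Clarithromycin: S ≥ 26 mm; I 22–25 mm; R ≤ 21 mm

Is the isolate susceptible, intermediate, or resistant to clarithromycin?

Clarithromycin 21 mm: ≤ 21 mm ⇒ Resistant

Resistant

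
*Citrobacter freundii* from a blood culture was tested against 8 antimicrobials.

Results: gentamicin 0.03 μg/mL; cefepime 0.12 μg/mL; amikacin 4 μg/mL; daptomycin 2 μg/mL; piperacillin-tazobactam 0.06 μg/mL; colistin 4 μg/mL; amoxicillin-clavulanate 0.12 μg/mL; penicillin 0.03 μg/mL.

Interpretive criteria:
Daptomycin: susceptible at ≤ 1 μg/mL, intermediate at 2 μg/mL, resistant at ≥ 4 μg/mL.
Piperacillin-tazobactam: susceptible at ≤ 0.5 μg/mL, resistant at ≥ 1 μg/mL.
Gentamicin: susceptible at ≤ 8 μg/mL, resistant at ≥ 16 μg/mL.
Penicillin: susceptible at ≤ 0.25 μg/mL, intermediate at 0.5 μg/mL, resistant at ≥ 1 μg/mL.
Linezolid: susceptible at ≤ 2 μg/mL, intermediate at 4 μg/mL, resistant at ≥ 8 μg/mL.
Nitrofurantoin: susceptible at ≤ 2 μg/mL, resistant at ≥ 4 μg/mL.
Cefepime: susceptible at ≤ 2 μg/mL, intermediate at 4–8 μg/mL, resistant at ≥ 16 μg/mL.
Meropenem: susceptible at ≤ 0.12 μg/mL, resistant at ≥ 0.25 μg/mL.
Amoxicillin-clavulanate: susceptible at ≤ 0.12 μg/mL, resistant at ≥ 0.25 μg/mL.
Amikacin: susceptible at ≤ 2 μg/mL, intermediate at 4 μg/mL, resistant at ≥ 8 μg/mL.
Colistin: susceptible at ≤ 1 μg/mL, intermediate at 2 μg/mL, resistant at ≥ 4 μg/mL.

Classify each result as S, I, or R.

Gentamicin 0.03 μg/mL: ≤ 8 μg/mL — Susceptible
Cefepime (0.12 μg/mL) ≤ 2 μg/mL — S
Amikacin: 4 μg/mL is = 4 μg/mL ⇒ I
Daptomycin: 2 μg/mL is = 2 μg/mL → I
Piperacillin-tazobactam (0.06 μg/mL) ≤ 0.5 μg/mL ⇒ Susceptible
Colistin (4 μg/mL) ≥ 4 μg/mL ⇒ resistant
Amoxicillin-clavulanate: 0.12 μg/mL is ≤ 0.12 μg/mL — S
Penicillin: 0.03 μg/mL is ≤ 0.25 μg/mL ⇒ susceptible

S, S, I, I, S, R, S, S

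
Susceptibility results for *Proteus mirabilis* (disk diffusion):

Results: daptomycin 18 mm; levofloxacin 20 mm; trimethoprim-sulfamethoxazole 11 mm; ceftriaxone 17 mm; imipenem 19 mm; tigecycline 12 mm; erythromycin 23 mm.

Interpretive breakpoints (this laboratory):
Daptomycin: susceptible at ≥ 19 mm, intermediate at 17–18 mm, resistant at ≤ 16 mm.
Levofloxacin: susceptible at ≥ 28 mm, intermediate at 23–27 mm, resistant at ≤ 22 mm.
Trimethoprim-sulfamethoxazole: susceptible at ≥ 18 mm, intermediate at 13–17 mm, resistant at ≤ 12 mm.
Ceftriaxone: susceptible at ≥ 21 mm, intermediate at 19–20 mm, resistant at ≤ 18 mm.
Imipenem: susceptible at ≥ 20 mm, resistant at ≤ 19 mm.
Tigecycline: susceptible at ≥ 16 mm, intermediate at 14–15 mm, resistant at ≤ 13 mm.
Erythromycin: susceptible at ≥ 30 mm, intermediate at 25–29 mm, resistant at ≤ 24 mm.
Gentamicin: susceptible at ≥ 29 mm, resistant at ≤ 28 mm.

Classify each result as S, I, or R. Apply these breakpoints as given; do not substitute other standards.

I, R, R, R, R, R, R

Daptomycin: 18 mm is in 17–18 mm → I
Levofloxacin: 20 mm is ≤ 22 mm — Resistant
Trimethoprim-sulfamethoxazole: 11 mm is ≤ 12 mm — Resistant
Ceftriaxone: 17 mm is ≤ 18 mm → R
Imipenem (19 mm) ≤ 19 mm — resistant
Tigecycline: 12 mm is ≤ 13 mm — Resistant
Erythromycin (23 mm) ≤ 24 mm ⇒ R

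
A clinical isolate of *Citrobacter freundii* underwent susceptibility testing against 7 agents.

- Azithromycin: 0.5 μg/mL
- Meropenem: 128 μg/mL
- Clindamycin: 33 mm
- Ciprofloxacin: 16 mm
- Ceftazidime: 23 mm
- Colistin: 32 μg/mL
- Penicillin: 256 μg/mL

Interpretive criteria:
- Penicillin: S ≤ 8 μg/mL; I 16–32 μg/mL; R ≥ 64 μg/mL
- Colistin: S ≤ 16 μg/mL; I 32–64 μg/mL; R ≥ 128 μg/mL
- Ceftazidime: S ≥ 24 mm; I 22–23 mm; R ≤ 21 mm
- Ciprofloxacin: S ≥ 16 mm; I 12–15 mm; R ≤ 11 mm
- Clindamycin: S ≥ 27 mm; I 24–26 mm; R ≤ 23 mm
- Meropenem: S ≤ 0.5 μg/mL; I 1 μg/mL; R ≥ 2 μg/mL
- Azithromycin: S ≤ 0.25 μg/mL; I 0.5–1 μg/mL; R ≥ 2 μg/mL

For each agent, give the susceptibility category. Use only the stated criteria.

Azithromycin 0.5 μg/mL: in 0.5–1 μg/mL — intermediate
Meropenem 128 μg/mL: ≥ 2 μg/mL → resistant
Clindamycin 33 mm: ≥ 27 mm — susceptible
Ciprofloxacin: 16 mm is ≥ 16 mm ⇒ susceptible
Ceftazidime: 23 mm is in 22–23 mm — intermediate
Colistin (32 μg/mL) in 32–64 μg/mL → I
Penicillin (256 μg/mL) ≥ 64 μg/mL ⇒ resistant

I, R, S, S, I, I, R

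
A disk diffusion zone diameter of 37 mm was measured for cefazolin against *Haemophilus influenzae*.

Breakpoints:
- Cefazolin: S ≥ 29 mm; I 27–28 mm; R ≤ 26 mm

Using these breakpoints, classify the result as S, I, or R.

S

Cefazolin: 37 mm is ≥ 29 mm → S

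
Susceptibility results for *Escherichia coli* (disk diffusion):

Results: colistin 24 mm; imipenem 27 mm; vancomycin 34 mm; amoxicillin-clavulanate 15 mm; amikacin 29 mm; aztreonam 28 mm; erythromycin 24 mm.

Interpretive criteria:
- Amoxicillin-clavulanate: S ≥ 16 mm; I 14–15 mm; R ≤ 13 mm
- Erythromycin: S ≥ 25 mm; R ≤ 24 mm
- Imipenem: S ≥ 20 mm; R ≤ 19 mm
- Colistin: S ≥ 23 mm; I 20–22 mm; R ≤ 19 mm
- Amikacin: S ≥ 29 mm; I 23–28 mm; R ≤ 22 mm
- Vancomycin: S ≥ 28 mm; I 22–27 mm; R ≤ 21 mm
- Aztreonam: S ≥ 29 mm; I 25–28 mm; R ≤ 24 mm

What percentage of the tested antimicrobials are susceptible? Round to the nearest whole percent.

Colistin (24 mm) ≥ 23 mm — S
Imipenem (27 mm) ≥ 20 mm ⇒ S
Vancomycin (34 mm) ≥ 28 mm → S
Amoxicillin-clavulanate: 15 mm is in 14–15 mm — intermediate
Amikacin (29 mm) ≥ 29 mm ⇒ S
Aztreonam 28 mm: in 25–28 mm — Intermediate
Erythromycin (24 mm) ≤ 24 mm → R
Susceptible: 4/7

57%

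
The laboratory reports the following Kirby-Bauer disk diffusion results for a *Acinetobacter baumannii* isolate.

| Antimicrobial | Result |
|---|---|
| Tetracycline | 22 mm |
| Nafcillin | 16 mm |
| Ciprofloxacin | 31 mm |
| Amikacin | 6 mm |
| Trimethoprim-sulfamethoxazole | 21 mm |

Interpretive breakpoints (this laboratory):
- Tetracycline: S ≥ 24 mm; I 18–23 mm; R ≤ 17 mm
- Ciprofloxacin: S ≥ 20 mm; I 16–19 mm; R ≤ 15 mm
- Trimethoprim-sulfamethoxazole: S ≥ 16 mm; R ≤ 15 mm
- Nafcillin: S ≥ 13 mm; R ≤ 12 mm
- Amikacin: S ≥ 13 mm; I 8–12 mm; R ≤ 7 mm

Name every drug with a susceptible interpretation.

nafcillin, ciprofloxacin, trimethoprim-sulfamethoxazole

Tetracycline (22 mm) in 18–23 mm → I
Nafcillin (16 mm) ≥ 13 mm ⇒ susceptible
Ciprofloxacin (31 mm) ≥ 20 mm ⇒ Susceptible
Amikacin: 6 mm is ≤ 7 mm — Resistant
Trimethoprim-sulfamethoxazole 21 mm: ≥ 16 mm ⇒ Susceptible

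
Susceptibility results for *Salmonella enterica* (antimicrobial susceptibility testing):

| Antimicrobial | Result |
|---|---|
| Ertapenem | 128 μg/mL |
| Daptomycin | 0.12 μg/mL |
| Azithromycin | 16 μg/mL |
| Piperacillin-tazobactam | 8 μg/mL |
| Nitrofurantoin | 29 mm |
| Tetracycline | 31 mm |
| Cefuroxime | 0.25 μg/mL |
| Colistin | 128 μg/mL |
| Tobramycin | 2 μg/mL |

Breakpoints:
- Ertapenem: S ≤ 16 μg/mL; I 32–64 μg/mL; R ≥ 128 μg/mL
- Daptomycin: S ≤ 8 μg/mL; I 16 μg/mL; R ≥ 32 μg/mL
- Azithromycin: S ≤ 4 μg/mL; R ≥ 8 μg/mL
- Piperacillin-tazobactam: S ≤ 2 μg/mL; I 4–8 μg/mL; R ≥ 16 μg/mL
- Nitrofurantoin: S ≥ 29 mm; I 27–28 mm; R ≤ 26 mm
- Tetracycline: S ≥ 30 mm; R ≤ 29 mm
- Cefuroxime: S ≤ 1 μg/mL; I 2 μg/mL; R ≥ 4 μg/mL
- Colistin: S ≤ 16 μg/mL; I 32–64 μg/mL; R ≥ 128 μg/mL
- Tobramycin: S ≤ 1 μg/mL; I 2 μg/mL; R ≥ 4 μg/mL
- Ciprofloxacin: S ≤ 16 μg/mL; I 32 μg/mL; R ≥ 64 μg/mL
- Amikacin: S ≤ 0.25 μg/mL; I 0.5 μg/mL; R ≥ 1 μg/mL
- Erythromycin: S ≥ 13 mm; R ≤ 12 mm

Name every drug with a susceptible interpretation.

Ertapenem: 128 μg/mL is ≥ 128 μg/mL ⇒ resistant
Daptomycin: 0.12 μg/mL is ≤ 8 μg/mL ⇒ S
Azithromycin: 16 μg/mL is ≥ 8 μg/mL ⇒ R
Piperacillin-tazobactam 8 μg/mL: in 4–8 μg/mL ⇒ Intermediate
Nitrofurantoin: 29 mm is ≥ 29 mm — susceptible
Tetracycline 31 mm: ≥ 30 mm → Susceptible
Cefuroxime: 0.25 μg/mL is ≤ 1 μg/mL ⇒ susceptible
Colistin (128 μg/mL) ≥ 128 μg/mL — resistant
Tobramycin (2 μg/mL) = 2 μg/mL ⇒ Intermediate

daptomycin, nitrofurantoin, tetracycline, cefuroxime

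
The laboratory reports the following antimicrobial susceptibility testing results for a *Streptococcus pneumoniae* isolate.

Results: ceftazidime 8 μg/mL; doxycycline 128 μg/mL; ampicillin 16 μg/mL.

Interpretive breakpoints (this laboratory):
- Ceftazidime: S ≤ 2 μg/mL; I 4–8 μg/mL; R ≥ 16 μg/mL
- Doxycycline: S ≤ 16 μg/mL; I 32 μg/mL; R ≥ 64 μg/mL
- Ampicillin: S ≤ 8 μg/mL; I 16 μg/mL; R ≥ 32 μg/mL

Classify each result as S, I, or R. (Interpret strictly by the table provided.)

I, R, I

Ceftazidime: 8 μg/mL is in 4–8 μg/mL — I
Doxycycline 128 μg/mL: ≥ 64 μg/mL → R
Ampicillin (16 μg/mL) = 16 μg/mL ⇒ Intermediate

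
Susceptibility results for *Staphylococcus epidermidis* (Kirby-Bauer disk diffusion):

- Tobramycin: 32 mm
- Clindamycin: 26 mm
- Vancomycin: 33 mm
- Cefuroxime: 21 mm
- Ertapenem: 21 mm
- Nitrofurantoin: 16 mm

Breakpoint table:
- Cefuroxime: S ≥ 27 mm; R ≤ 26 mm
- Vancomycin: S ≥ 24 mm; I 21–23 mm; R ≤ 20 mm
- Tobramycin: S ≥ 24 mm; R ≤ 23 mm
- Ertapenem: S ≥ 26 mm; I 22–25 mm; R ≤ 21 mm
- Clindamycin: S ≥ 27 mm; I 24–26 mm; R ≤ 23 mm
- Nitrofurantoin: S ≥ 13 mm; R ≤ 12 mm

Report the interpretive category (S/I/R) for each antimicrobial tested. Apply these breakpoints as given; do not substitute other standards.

Tobramycin 32 mm: ≥ 24 mm → S
Clindamycin (26 mm) in 24–26 mm — I
Vancomycin: 33 mm is ≥ 24 mm — Susceptible
Cefuroxime (21 mm) ≤ 26 mm — resistant
Ertapenem 21 mm: ≤ 21 mm → resistant
Nitrofurantoin: 16 mm is ≥ 13 mm → Susceptible

S, I, S, R, R, S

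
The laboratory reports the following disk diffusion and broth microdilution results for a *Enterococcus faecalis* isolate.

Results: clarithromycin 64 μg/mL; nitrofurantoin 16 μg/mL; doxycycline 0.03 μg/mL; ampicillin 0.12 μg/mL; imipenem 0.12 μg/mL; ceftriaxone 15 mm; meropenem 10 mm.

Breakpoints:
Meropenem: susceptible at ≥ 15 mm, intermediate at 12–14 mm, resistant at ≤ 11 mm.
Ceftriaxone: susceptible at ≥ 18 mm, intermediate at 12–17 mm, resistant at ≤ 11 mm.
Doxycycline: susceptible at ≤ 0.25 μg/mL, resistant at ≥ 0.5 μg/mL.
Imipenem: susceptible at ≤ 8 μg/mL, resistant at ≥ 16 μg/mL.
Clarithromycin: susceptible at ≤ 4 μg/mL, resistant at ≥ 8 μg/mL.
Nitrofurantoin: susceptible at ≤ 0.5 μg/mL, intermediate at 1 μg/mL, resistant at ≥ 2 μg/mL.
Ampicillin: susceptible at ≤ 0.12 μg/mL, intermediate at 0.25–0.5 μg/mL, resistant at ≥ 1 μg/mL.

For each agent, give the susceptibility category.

R, R, S, S, S, I, R

Clarithromycin: 64 μg/mL is ≥ 8 μg/mL ⇒ R
Nitrofurantoin (16 μg/mL) ≥ 2 μg/mL → resistant
Doxycycline (0.03 μg/mL) ≤ 0.25 μg/mL — susceptible
Ampicillin (0.12 μg/mL) ≤ 0.12 μg/mL → Susceptible
Imipenem: 0.12 μg/mL is ≤ 8 μg/mL → susceptible
Ceftriaxone: 15 mm is in 12–17 mm — Intermediate
Meropenem 10 mm: ≤ 11 mm ⇒ Resistant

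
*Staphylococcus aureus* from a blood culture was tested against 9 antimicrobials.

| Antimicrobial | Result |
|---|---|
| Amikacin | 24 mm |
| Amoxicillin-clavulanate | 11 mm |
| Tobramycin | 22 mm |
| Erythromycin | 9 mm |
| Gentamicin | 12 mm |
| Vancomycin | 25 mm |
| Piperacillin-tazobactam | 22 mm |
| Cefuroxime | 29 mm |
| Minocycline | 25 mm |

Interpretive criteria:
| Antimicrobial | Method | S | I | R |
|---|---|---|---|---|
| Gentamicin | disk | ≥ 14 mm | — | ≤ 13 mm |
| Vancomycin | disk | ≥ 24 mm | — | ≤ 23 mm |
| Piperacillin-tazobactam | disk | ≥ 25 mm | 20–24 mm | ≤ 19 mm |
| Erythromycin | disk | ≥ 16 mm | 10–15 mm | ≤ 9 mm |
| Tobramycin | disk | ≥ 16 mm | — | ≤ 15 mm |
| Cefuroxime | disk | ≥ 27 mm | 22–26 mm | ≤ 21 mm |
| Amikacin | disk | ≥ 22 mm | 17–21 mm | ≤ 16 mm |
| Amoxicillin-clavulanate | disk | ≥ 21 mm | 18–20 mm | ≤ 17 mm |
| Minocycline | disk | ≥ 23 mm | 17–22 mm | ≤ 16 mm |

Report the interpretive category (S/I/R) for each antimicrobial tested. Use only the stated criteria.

Amikacin (24 mm) ≥ 22 mm — susceptible
Amoxicillin-clavulanate 11 mm: ≤ 17 mm — Resistant
Tobramycin (22 mm) ≥ 16 mm ⇒ S
Erythromycin 9 mm: ≤ 9 mm — resistant
Gentamicin (12 mm) ≤ 13 mm — R
Vancomycin 25 mm: ≥ 24 mm → Susceptible
Piperacillin-tazobactam 22 mm: in 20–24 mm — intermediate
Cefuroxime (29 mm) ≥ 27 mm ⇒ susceptible
Minocycline 25 mm: ≥ 23 mm → Susceptible

S, R, S, R, R, S, I, S, S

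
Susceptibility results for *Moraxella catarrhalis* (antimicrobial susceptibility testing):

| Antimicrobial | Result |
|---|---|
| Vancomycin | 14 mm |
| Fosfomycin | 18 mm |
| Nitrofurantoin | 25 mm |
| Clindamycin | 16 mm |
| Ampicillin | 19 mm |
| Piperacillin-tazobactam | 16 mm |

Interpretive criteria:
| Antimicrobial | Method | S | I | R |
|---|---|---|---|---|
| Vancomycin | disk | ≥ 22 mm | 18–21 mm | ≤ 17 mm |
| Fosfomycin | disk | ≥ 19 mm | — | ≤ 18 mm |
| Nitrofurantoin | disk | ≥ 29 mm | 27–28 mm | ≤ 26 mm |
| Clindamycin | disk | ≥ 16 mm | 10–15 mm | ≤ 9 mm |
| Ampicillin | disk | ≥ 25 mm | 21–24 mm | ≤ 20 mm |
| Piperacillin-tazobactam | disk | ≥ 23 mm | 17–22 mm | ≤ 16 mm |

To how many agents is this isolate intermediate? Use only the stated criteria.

0

Vancomycin 14 mm: ≤ 17 mm → resistant
Fosfomycin 18 mm: ≤ 18 mm ⇒ resistant
Nitrofurantoin (25 mm) ≤ 26 mm → Resistant
Clindamycin 16 mm: ≥ 16 mm — S
Ampicillin 19 mm: ≤ 20 mm ⇒ resistant
Piperacillin-tazobactam 16 mm: ≤ 16 mm ⇒ Resistant
Intermediate: 0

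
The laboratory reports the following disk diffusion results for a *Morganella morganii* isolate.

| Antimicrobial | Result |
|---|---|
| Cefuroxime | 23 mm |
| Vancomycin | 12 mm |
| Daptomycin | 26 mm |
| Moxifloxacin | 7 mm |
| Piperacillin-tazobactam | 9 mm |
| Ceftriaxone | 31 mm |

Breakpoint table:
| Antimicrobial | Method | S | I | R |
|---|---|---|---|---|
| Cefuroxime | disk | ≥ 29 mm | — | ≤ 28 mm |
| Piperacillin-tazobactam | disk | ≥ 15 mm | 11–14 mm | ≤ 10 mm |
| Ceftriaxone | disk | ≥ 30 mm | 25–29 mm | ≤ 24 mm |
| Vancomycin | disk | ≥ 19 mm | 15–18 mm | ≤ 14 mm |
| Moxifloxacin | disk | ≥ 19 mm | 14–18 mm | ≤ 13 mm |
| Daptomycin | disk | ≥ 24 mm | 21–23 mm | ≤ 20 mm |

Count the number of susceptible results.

2

Cefuroxime (23 mm) ≤ 28 mm — resistant
Vancomycin: 12 mm is ≤ 14 mm ⇒ Resistant
Daptomycin (26 mm) ≥ 24 mm → S
Moxifloxacin (7 mm) ≤ 13 mm ⇒ resistant
Piperacillin-tazobactam 9 mm: ≤ 10 mm → Resistant
Ceftriaxone (31 mm) ≥ 30 mm — S
Susceptible: 2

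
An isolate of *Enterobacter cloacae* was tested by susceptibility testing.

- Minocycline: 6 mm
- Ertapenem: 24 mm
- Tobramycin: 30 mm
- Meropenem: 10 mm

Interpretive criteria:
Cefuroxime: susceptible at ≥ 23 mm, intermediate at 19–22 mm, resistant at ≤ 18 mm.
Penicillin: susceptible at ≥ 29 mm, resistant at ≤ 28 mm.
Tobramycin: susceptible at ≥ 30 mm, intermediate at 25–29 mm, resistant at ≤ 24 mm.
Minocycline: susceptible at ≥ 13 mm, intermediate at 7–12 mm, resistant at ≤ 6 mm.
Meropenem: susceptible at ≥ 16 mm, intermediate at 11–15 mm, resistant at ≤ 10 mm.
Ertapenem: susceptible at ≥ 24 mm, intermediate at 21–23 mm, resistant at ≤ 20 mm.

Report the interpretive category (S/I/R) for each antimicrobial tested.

R, S, S, R

Minocycline (6 mm) ≤ 6 mm ⇒ R
Ertapenem 24 mm: ≥ 24 mm ⇒ Susceptible
Tobramycin 30 mm: ≥ 30 mm — susceptible
Meropenem: 10 mm is ≤ 10 mm → resistant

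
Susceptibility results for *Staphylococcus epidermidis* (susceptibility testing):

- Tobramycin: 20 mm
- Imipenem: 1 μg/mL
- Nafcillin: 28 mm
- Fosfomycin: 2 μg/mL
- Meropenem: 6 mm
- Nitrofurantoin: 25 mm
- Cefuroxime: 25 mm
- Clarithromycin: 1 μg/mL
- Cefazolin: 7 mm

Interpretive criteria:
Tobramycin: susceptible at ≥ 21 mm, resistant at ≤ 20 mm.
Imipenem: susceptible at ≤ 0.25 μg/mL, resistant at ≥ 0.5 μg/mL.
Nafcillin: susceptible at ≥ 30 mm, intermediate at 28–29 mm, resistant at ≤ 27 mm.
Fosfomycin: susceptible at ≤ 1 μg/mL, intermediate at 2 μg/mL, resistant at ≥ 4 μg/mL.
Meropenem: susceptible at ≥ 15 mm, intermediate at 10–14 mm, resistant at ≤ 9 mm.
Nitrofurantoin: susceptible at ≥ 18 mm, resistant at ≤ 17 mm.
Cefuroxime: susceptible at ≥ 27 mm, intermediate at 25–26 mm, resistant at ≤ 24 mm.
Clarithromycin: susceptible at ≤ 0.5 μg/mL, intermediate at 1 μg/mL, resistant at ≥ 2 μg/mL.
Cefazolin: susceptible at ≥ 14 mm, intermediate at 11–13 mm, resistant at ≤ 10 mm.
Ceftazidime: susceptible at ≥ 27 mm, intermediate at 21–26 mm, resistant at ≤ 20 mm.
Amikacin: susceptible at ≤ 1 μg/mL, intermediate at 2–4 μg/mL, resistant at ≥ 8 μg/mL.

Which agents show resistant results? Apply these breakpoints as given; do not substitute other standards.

Tobramycin 20 mm: ≤ 20 mm → Resistant
Imipenem: 1 μg/mL is ≥ 0.5 μg/mL ⇒ R
Nafcillin 28 mm: in 28–29 mm ⇒ intermediate
Fosfomycin (2 μg/mL) = 2 μg/mL — I
Meropenem: 6 mm is ≤ 9 mm ⇒ Resistant
Nitrofurantoin: 25 mm is ≥ 18 mm ⇒ Susceptible
Cefuroxime (25 mm) in 25–26 mm ⇒ intermediate
Clarithromycin 1 μg/mL: = 1 μg/mL — intermediate
Cefazolin (7 mm) ≤ 10 mm ⇒ resistant

tobramycin, imipenem, meropenem, cefazolin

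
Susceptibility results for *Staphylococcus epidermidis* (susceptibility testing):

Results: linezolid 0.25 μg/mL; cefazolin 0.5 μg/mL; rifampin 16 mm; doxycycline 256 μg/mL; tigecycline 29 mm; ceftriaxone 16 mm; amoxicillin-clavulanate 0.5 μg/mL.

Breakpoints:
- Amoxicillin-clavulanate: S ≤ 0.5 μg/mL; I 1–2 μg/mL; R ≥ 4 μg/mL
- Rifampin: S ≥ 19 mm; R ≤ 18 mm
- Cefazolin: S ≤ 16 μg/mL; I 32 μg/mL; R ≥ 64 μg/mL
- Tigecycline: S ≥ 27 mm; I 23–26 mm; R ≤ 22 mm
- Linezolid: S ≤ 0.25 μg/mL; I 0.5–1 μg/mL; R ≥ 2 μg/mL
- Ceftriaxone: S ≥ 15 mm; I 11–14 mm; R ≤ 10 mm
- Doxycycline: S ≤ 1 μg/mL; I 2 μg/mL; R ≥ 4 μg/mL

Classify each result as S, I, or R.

Linezolid: 0.25 μg/mL is ≤ 0.25 μg/mL → Susceptible
Cefazolin 0.5 μg/mL: ≤ 16 μg/mL ⇒ S
Rifampin (16 mm) ≤ 18 mm ⇒ resistant
Doxycycline 256 μg/mL: ≥ 4 μg/mL — Resistant
Tigecycline 29 mm: ≥ 27 mm — susceptible
Ceftriaxone 16 mm: ≥ 15 mm → Susceptible
Amoxicillin-clavulanate (0.5 μg/mL) ≤ 0.5 μg/mL — Susceptible

S, S, R, R, S, S, S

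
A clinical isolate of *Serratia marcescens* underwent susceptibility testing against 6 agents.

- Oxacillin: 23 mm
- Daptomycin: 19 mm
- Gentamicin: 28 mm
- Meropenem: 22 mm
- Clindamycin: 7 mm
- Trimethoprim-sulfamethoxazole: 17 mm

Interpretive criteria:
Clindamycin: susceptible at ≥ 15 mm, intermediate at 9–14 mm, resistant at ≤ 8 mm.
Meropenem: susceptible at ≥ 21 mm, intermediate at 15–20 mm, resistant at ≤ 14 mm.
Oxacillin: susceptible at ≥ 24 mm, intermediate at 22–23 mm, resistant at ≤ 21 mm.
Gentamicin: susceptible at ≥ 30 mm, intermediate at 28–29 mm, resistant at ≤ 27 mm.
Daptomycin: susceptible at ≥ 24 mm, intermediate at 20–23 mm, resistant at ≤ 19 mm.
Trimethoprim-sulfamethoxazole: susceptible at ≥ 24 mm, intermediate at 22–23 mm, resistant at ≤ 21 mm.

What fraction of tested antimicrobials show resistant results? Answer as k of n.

3 of 6

Oxacillin (23 mm) in 22–23 mm → I
Daptomycin (19 mm) ≤ 19 mm → resistant
Gentamicin: 28 mm is in 28–29 mm → intermediate
Meropenem: 22 mm is ≥ 21 mm ⇒ Susceptible
Clindamycin: 7 mm is ≤ 8 mm — R
Trimethoprim-sulfamethoxazole (17 mm) ≤ 21 mm ⇒ resistant
Resistant: 3/6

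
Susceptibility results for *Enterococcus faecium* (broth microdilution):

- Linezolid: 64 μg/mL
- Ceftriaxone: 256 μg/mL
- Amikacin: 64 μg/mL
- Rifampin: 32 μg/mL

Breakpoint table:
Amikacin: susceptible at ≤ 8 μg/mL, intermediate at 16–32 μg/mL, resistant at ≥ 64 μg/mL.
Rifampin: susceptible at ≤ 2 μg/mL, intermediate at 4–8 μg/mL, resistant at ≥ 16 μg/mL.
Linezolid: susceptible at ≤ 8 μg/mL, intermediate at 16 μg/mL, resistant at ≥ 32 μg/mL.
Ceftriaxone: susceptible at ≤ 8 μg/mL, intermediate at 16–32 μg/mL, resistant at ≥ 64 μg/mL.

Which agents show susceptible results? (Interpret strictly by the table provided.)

Linezolid: 64 μg/mL is ≥ 32 μg/mL — R
Ceftriaxone: 256 μg/mL is ≥ 64 μg/mL ⇒ Resistant
Amikacin (64 μg/mL) ≥ 64 μg/mL — R
Rifampin: 32 μg/mL is ≥ 16 μg/mL → resistant

none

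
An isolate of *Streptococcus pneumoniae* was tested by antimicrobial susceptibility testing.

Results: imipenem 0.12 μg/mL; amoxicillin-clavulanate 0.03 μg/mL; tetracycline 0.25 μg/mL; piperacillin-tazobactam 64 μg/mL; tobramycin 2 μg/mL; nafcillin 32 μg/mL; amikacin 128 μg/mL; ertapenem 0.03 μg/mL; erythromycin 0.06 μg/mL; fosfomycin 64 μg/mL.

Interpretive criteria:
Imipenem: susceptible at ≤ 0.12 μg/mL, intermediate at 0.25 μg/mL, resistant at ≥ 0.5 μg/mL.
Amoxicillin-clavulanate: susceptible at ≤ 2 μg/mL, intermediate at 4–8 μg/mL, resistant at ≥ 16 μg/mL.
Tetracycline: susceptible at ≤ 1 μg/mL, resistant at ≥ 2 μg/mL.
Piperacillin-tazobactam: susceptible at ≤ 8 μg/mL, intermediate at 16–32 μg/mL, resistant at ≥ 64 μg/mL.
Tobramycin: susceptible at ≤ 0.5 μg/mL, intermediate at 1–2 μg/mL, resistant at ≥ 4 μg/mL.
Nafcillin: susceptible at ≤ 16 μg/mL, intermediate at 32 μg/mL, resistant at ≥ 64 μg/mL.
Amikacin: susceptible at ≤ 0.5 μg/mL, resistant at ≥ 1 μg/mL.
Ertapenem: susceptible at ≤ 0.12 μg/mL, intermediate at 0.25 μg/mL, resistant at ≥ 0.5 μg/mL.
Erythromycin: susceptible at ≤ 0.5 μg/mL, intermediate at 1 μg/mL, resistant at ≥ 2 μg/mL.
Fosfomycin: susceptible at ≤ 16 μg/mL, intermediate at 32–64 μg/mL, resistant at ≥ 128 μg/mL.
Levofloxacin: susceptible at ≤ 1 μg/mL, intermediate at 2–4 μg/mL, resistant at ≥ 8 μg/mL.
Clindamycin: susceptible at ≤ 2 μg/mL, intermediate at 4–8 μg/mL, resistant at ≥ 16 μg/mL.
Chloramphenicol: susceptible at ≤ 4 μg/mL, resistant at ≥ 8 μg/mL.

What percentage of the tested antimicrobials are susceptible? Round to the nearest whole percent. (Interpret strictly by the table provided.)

50%

Imipenem: 0.12 μg/mL is ≤ 0.12 μg/mL → Susceptible
Amoxicillin-clavulanate: 0.03 μg/mL is ≤ 2 μg/mL ⇒ S
Tetracycline 0.25 μg/mL: ≤ 1 μg/mL → Susceptible
Piperacillin-tazobactam 64 μg/mL: ≥ 64 μg/mL ⇒ resistant
Tobramycin 2 μg/mL: in 1–2 μg/mL → Intermediate
Nafcillin: 32 μg/mL is = 32 μg/mL ⇒ intermediate
Amikacin (128 μg/mL) ≥ 1 μg/mL ⇒ resistant
Ertapenem: 0.03 μg/mL is ≤ 0.12 μg/mL — Susceptible
Erythromycin 0.06 μg/mL: ≤ 0.5 μg/mL → Susceptible
Fosfomycin (64 μg/mL) in 32–64 μg/mL ⇒ Intermediate
Susceptible: 5/10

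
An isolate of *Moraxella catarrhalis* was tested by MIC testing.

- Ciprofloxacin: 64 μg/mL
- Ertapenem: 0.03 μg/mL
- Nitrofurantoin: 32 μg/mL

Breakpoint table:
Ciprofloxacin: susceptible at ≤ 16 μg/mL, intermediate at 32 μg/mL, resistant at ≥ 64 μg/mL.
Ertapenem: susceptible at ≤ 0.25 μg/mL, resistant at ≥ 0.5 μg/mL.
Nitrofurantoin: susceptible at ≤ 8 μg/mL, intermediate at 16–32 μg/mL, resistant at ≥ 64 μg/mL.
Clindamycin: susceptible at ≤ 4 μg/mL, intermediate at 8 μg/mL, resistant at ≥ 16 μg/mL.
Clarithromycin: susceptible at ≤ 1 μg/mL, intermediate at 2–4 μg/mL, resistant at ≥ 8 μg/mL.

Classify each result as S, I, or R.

Ciprofloxacin 64 μg/mL: ≥ 64 μg/mL → Resistant
Ertapenem: 0.03 μg/mL is ≤ 0.25 μg/mL → susceptible
Nitrofurantoin: 32 μg/mL is in 16–32 μg/mL → Intermediate

R, S, I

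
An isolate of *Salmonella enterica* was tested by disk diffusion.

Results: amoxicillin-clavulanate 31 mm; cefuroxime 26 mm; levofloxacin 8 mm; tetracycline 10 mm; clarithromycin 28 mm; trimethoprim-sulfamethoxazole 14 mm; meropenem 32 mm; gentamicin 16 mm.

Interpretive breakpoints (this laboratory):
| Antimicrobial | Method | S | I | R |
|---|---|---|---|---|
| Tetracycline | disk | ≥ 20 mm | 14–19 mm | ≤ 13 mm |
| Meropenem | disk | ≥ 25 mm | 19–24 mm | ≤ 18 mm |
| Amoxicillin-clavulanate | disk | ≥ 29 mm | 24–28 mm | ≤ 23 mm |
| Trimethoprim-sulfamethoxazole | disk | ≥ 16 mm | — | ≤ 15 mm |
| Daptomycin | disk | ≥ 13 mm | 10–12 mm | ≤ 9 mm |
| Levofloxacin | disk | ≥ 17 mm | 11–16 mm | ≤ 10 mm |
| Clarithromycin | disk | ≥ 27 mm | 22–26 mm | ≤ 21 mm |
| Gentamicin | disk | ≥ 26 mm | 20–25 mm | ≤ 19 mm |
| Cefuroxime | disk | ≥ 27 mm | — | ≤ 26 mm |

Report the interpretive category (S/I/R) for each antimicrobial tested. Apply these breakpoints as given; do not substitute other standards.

Amoxicillin-clavulanate (31 mm) ≥ 29 mm ⇒ susceptible
Cefuroxime (26 mm) ≤ 26 mm ⇒ resistant
Levofloxacin 8 mm: ≤ 10 mm ⇒ Resistant
Tetracycline: 10 mm is ≤ 13 mm ⇒ resistant
Clarithromycin: 28 mm is ≥ 27 mm — S
Trimethoprim-sulfamethoxazole (14 mm) ≤ 15 mm → resistant
Meropenem (32 mm) ≥ 25 mm ⇒ Susceptible
Gentamicin 16 mm: ≤ 19 mm → resistant

S, R, R, R, S, R, S, R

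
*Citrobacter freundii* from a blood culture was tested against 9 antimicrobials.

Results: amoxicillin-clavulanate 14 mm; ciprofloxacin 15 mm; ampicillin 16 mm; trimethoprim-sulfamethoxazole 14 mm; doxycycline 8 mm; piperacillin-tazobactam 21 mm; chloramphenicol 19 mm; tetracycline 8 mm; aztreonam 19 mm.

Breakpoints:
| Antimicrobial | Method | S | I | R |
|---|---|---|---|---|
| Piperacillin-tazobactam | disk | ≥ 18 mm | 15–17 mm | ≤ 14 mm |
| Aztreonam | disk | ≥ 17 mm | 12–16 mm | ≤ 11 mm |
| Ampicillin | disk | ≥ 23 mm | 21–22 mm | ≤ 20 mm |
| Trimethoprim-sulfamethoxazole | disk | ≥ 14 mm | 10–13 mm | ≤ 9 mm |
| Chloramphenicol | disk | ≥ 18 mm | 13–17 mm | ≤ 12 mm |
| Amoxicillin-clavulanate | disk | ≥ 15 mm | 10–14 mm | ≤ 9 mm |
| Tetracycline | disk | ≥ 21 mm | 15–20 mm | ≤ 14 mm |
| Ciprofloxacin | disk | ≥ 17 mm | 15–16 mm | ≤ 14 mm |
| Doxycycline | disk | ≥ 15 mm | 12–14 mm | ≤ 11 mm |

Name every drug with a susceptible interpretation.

Amoxicillin-clavulanate: 14 mm is in 10–14 mm ⇒ I
Ciprofloxacin: 15 mm is in 15–16 mm → Intermediate
Ampicillin 16 mm: ≤ 20 mm → R
Trimethoprim-sulfamethoxazole (14 mm) ≥ 14 mm → susceptible
Doxycycline: 8 mm is ≤ 11 mm — resistant
Piperacillin-tazobactam: 21 mm is ≥ 18 mm ⇒ susceptible
Chloramphenicol 19 mm: ≥ 18 mm — Susceptible
Tetracycline: 8 mm is ≤ 14 mm — resistant
Aztreonam (19 mm) ≥ 17 mm ⇒ susceptible

trimethoprim-sulfamethoxazole, piperacillin-tazobactam, chloramphenicol, aztreonam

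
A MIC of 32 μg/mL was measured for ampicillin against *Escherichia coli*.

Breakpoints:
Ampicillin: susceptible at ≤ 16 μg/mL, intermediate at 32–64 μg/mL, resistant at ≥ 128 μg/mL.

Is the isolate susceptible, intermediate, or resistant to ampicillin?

Intermediate

Ampicillin (32 μg/mL) in 32–64 μg/mL ⇒ I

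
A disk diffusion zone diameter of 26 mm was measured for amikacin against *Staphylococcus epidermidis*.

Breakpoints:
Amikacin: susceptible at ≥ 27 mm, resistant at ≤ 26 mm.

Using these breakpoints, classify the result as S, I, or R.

R

Amikacin: 26 mm is ≤ 26 mm — Resistant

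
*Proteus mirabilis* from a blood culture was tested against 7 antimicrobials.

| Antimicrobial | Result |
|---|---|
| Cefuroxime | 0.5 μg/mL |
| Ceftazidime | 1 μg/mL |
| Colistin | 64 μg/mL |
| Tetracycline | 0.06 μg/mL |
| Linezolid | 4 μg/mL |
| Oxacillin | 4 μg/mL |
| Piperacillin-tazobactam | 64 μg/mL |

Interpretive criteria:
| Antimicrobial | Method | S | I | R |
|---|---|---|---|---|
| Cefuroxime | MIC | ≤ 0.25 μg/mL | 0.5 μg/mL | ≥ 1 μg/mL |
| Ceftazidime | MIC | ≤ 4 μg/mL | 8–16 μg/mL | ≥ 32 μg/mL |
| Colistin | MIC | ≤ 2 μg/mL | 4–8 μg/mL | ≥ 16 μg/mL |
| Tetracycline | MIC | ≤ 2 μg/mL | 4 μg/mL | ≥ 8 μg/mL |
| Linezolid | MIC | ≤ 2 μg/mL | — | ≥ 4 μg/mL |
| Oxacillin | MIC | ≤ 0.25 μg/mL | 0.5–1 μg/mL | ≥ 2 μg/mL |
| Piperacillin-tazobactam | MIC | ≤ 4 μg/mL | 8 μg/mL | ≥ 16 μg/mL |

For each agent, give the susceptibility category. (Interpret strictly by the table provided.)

Cefuroxime 0.5 μg/mL: = 0.5 μg/mL — I
Ceftazidime: 1 μg/mL is ≤ 4 μg/mL ⇒ susceptible
Colistin 64 μg/mL: ≥ 16 μg/mL ⇒ R
Tetracycline (0.06 μg/mL) ≤ 2 μg/mL → Susceptible
Linezolid (4 μg/mL) ≥ 4 μg/mL → Resistant
Oxacillin: 4 μg/mL is ≥ 2 μg/mL — R
Piperacillin-tazobactam 64 μg/mL: ≥ 16 μg/mL — resistant

I, S, R, S, R, R, R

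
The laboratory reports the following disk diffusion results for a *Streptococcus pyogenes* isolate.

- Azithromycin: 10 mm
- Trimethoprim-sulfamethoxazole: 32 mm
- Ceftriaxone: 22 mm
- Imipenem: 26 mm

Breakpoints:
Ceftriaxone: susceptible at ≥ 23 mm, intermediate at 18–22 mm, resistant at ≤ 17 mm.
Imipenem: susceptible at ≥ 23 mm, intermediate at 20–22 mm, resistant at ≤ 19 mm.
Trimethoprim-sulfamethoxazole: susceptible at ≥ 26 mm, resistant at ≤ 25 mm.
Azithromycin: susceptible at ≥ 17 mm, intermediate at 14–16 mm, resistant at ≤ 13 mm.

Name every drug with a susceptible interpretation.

trimethoprim-sulfamethoxazole, imipenem

Azithromycin (10 mm) ≤ 13 mm ⇒ R
Trimethoprim-sulfamethoxazole: 32 mm is ≥ 26 mm ⇒ susceptible
Ceftriaxone: 22 mm is in 18–22 mm ⇒ Intermediate
Imipenem (26 mm) ≥ 23 mm ⇒ Susceptible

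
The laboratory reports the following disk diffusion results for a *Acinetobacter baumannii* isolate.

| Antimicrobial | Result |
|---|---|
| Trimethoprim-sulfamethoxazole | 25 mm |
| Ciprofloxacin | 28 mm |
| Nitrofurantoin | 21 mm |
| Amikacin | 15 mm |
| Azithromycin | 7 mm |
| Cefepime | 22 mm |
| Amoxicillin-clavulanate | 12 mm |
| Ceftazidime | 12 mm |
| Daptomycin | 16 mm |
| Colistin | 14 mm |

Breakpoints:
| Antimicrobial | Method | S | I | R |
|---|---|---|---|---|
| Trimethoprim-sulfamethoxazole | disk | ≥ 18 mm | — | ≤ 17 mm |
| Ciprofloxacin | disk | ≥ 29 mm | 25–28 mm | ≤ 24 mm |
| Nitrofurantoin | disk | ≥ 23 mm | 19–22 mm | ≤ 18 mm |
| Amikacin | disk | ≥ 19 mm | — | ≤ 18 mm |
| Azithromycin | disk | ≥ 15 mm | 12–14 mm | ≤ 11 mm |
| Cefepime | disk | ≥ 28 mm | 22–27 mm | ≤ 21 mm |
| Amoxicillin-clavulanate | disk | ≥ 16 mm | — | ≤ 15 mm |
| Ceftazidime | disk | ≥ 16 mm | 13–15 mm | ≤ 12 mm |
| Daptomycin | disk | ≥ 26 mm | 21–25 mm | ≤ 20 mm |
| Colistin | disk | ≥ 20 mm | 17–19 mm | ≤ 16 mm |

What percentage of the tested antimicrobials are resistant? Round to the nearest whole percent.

60%

Trimethoprim-sulfamethoxazole: 25 mm is ≥ 18 mm — S
Ciprofloxacin: 28 mm is in 25–28 mm → Intermediate
Nitrofurantoin: 21 mm is in 19–22 mm ⇒ intermediate
Amikacin 15 mm: ≤ 18 mm → Resistant
Azithromycin: 7 mm is ≤ 11 mm — R
Cefepime: 22 mm is in 22–27 mm → I
Amoxicillin-clavulanate: 12 mm is ≤ 15 mm ⇒ R
Ceftazidime 12 mm: ≤ 12 mm — R
Daptomycin: 16 mm is ≤ 20 mm — R
Colistin 14 mm: ≤ 16 mm ⇒ R
Resistant: 6/10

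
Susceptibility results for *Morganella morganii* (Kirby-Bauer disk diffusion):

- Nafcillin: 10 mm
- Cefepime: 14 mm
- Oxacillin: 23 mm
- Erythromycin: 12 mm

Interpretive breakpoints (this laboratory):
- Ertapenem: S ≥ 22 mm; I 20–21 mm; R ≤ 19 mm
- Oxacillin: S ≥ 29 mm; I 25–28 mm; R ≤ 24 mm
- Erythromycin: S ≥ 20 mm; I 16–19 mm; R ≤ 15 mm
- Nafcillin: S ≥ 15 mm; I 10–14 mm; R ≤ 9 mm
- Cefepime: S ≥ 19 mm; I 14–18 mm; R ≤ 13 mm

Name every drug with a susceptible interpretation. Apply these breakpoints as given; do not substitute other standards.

Nafcillin: 10 mm is in 10–14 mm ⇒ Intermediate
Cefepime (14 mm) in 14–18 mm — I
Oxacillin (23 mm) ≤ 24 mm — Resistant
Erythromycin: 12 mm is ≤ 15 mm → Resistant

none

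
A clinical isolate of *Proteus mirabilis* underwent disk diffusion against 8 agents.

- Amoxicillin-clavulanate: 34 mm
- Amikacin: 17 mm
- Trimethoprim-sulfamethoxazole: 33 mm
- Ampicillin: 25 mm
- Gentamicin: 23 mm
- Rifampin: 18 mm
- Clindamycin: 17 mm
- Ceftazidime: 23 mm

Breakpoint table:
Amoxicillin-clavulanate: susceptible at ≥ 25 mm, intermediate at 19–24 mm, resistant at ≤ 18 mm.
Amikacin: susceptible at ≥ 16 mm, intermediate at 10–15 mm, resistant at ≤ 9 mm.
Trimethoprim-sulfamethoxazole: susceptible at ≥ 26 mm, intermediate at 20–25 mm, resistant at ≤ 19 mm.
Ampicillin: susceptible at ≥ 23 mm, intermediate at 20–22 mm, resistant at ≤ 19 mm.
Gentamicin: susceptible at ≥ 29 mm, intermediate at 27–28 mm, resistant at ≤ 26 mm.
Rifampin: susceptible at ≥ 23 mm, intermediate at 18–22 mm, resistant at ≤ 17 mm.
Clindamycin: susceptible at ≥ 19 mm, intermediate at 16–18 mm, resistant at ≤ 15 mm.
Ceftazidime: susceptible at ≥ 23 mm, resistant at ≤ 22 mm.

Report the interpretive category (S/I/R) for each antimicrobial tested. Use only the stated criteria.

Amoxicillin-clavulanate: 34 mm is ≥ 25 mm → Susceptible
Amikacin: 17 mm is ≥ 16 mm — Susceptible
Trimethoprim-sulfamethoxazole (33 mm) ≥ 26 mm — Susceptible
Ampicillin: 25 mm is ≥ 23 mm — susceptible
Gentamicin 23 mm: ≤ 26 mm ⇒ Resistant
Rifampin (18 mm) in 18–22 mm — Intermediate
Clindamycin 17 mm: in 16–18 mm — I
Ceftazidime 23 mm: ≥ 23 mm ⇒ susceptible

S, S, S, S, R, I, I, S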